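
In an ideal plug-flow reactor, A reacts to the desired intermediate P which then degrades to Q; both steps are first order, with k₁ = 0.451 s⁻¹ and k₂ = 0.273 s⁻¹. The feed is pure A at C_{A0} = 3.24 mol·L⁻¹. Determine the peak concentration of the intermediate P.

1.50 mol·L⁻¹

At the optimum, C_{P,max}/C_{A0} = (k₁/k₂)^[k₂/(k₂−k₁)].
= (0.451/0.273)^(0.273/(0.273−0.451)) = (1.652)^(-1.534) = 0.4631.
C_{P,max} = 0.4631×3.24 = 1.50 mol·L⁻¹.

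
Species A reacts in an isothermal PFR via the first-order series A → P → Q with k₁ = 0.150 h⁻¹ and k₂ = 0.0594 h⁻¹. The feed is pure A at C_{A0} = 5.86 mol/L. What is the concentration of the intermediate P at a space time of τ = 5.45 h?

2.74 mol/L

For first-order series with pure A initially, C_P(τ) = k₁C_{A0}/(k₂−k₁)·(e^(−k₁τ) − e^(−k₂τ)).
e^(−k₁τ) = e^(−0.150×5.45) = e^(−0.8175) = 0.4415; e^(−k₂τ) = e^(−0.3237) = 0.7234.
C_P = 0.150×5.86/(0.0594−0.150) × (0.4415−0.7234) = (-9.702)×(-0.2819) = 2.735 mol/L.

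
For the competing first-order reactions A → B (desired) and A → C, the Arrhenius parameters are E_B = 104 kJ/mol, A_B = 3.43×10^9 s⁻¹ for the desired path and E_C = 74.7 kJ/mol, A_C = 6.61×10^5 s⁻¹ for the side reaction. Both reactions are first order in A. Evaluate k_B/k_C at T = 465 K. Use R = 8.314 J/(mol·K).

With equal orders, S_{B/C} = k_B/k_C = (A_B/A_C)·exp[(E_C−E_B)/(RT)].
(E_C−E_B)/(RT) = (74.7−104)×10³/(8.314×465) = -29300/3866 = -7.579.
k_B/k_C = (3.43×10^9/6.61×10^5)·exp(-7.579) = 5189 × 5.111×10^-4 = 2.65.
Since E_B > E_C, raising the temperature improves selectivity toward B.

2.65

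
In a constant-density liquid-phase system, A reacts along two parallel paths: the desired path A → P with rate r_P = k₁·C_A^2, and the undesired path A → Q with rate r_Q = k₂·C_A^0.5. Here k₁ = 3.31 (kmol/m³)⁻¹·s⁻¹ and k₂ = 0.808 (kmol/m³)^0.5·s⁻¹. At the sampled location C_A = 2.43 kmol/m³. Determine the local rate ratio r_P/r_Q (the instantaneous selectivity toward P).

15.5

S_{P/Q} = r_P/r_Q = (k₁·C_A^2)/(k₂·C_A^0.5) = (k₁/k₂)·C_A^1.5.
= (3.31×2.430^2) / (0.808×2.430^0.5) = 19.55/1.260 = 15.5.
Since the desired path is higher order in A, keeping C_A high (PFR or concentrated feed) favours P.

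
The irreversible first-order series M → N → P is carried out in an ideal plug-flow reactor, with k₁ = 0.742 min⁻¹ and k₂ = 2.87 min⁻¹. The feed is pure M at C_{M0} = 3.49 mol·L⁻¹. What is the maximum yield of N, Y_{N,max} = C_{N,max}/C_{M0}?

At the optimum, C_{N,max}/C_{M0} = (k₁/k₂)^[k₂/(k₂−k₁)].
= (0.742/2.87)^(2.87/(2.87−0.742)) = (0.2585)^(1.349) = 0.1613.

0.161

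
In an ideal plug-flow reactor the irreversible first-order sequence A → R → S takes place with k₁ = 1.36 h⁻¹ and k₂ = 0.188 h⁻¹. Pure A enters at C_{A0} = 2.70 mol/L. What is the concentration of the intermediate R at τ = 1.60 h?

The intermediate concentration in a first-order A→B→C sequence is C_R = k₁C_{A0}(e^(−k₁τ) − e^(−k₂τ))/(k₂−k₁).
e^(−k₁τ) = e^(−1.36×1.60) = e^(−2.176) = 0.1135; e^(−k₂τ) = e^(−0.3008) = 0.7402.
C_R = 1.36×2.70/(0.188−1.36) × (0.1135−0.7402) = (-3.133)×(-0.6267) = 1.964 mol/L.

1.96 mol/L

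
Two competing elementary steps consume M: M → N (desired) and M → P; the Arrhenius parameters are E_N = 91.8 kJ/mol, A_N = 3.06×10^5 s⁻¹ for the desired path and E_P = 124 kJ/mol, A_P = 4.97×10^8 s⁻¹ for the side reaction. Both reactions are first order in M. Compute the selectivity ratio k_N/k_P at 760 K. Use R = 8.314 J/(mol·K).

k_N/k_P = (A_N/A_P)·exp[−(E_N−E_P)/(RT)] = (A_N/A_P)·exp[(E_P−E_N)/(RT)].
(E_P−E_N)/(RT) = (124−91.8)×10³/(8.314×760) = 32200/6319 = 5.096.
k_N/k_P = (3.06×10^5/4.97×10^8)·exp(5.096) = 6.157×10^-4 × 163.4 = 0.101.
Since E_N < E_P, lowering the temperature improves selectivity toward N.

0.101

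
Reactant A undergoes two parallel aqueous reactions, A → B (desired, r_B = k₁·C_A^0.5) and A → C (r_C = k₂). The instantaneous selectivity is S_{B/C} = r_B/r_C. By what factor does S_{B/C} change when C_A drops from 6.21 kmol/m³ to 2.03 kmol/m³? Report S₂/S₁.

0.572

S_{B/C} = (k₁/k₂)·C_A^0.5, so S₂/S₁ = (C_{A,2}/C_{A,1})^0.5.
= (2.03/6.21)^0.5 = (0.3269)^0.5 = 0.572.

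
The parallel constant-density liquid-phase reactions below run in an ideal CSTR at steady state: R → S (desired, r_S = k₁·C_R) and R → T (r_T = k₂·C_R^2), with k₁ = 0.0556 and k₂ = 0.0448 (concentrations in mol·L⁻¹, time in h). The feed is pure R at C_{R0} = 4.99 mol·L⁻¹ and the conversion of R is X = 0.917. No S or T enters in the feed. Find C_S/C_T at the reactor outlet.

3.00

Exit C_R = C_{R0}(1−X) = 4.99×0.0830 = 0.4142 mol·L⁻¹.
A CSTR operates uniformly at the exit composition, giving r_S = 0.02303 and r_T = 0.007685 (each k·C_R^n at C_R = 0.4142).
Overall selectivity = C_S/C_T = r_Sτ/(r_Tτ) = r_S/r_T = 3.00.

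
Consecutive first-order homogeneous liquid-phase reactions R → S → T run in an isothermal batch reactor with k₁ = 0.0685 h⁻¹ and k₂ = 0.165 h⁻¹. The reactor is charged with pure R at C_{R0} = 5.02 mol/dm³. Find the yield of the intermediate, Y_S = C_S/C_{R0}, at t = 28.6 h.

For first-order series with pure R initially, C_S(t) = k₁C_{R0}/(k₂−k₁)·(e^(−k₁t) − e^(−k₂t)).
e^(−k₁t) = e^(−0.0685×28.6) = e^(−1.959) = 0.1410; e^(−k₂t) = e^(−4.719) = 0.008924.
C_S = 0.0685×5.02/(0.165−0.0685) × (0.1410−0.008924) = 3.563×0.1321 = 0.4706 mol/dm³.
Y_S = C_S/C_{R0} = 0.4706/5.02 = 0.0937.

0.0937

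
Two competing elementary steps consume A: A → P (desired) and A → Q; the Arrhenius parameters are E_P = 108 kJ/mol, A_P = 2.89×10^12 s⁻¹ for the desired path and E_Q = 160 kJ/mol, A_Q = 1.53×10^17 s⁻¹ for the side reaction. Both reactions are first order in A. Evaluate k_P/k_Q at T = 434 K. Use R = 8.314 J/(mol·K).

34.3

Since both paths have the same order in A, the concentration cancels and S_{P/Q} = k_P/k_Q = (A_P/A_Q)·exp[(E_Q−E_P)/(RT)].
(E_Q−E_P)/(RT) = (160−108)×10³/(8.314×434) = 52000/3608 = 14.41.
k_P/k_Q = (2.89×10^12/1.53×10^17)·exp(14.41) = 1.889×10^-5 × 1.814×10^6 = 34.3.
Since E_P < E_Q, lowering the temperature improves selectivity toward P.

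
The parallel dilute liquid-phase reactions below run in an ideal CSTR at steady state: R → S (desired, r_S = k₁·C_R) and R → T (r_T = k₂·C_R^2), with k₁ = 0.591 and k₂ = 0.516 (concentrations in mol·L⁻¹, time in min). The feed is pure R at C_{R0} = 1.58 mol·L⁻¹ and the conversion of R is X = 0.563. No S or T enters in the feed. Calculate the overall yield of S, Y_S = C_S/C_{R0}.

0.351

Exit C_R = C_{R0}(1−X) = 1.58×0.437 = 0.6905 mol·L⁻¹.
In a CSTR the entire volume is at exit conditions, so r_S = 0.591×0.6905 = 0.4081 and r_T = 0.516×0.6905^2 = 0.2460.
Fraction of consumed R going to S: r_S/(r_S+r_T) = 0.6239.
C_S = 0.6239·C_{R0}·X = 0.6239×1.58×0.563 = 0.555 mol·L⁻¹; Y_S = C_S/C_{R0} = 0.351.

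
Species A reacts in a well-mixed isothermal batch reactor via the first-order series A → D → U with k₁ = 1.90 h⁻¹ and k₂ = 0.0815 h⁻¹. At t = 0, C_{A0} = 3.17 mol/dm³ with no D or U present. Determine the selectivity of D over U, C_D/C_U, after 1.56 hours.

For first-order series with pure A initially, C_D(t) = k₁C_{A0}/(k₂−k₁)·(e^(−k₁t) − e^(−k₂t)).
e^(−k₁t) = e^(−1.90×1.56) = e^(−2.964) = 0.05161; e^(−k₂t) = e^(−0.1271) = 0.8806.
C_D = 1.90×3.17/(0.0815−1.90) × (0.05161−0.8806) = (-3.312)×(-0.8290) = 2.746 mol/dm³.
C_A = C_{A0}e^(−k₁t) = 0.1636 mol/dm³, so C_U = C_{A0}−C_A−C_D = 0.2607 mol/dm³; C_D/C_U = 10.5.

10.5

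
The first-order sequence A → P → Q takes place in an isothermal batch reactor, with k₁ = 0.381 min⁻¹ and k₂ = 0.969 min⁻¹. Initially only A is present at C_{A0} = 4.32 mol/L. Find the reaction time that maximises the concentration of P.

Setting dC_P/dt = 0 gives t_opt = ln(k₂/k₁)/(k₂−k₁).
= ln(0.969/0.381)/(0.969−0.381) = ln(2.543)/0.5880 = 0.9335/0.5880 = 1.59 min.

1.59 min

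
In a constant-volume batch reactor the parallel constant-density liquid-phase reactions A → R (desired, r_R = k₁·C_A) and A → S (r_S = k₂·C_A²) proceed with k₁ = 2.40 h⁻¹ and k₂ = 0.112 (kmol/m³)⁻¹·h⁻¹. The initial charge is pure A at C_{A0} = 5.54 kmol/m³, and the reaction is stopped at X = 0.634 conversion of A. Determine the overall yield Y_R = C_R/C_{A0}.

C_A = C_{A0}(1−X) = 2.028 kmol/m³.
Along a PFR/batch, dC_R/dC_A = −r_R/(r_R+r_S) = −k₁/(k₁+k₂·C_A).
Integrating from C_{A0} to C_A: C_R = (2.40/0.112)·ln[(2.40+0.112·5.54)/(2.40+0.112·2.03)] = 21.43·ln(3.020/2.627) = 2.990 kmol/m³.
Y_R = C_R/C_{A0} = 2.990/5.54 = 0.540.

0.540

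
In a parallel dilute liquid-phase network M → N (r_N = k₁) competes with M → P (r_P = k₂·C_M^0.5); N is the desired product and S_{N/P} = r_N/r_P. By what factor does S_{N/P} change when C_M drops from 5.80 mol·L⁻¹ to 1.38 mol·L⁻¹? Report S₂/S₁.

2.05

S_{N/P} = (k₁/k₂)·C_M^-0.5, so S₂/S₁ = (C_{M,2}/C_{M,1})^-0.5.
= (1.38/5.80)^(-0.5) = (0.2379)^(-0.5) = 2.05.
Selectivity toward N rises as C_M falls — low-concentration operation is favoured.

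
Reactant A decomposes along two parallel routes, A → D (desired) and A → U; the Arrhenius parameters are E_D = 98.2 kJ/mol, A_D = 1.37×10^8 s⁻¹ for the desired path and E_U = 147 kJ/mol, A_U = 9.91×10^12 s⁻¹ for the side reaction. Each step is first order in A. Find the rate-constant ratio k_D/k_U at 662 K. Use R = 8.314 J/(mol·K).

With equal orders, S_{D/U} = k_D/k_U = (A_D/A_U)·exp[(E_U−E_D)/(RT)].
(E_U−E_D)/(RT) = (147−98.2)×10³/(8.314×662) = 48800/5504 = 8.866.
k_D/k_U = (1.37×10^8/9.91×10^12)·exp(8.866) = 1.382×10^-5 × 7090 = 0.0980.
Since E_D < E_U, lowering the temperature improves selectivity toward D.

0.0980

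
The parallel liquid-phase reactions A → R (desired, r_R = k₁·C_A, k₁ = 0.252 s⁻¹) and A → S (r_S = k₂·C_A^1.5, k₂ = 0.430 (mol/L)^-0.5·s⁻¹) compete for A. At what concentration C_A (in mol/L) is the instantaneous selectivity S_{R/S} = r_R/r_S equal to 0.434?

1.82 mol/L

S_{R/S} = (k₁/k₂)·C_A^-0.5 ⇒ C_A = (S·k₂/k₁)^(-2).
= (0.434×0.430/0.252)^(-2) = (0.7406)^(-2) = 1.82 mol/L.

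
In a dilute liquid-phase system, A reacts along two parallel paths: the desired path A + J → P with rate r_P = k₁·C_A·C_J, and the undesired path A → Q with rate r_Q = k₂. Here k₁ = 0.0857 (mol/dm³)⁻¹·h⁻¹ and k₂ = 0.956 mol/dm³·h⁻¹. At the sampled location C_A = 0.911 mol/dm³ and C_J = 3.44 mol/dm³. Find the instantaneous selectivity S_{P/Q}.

S_{P/Q} = r_P/r_Q = (k₁·C_A·C_J)/(k₂) = (k₁/k₂)·C_A·C_J.
= (0.0857×0.9110×3.440) / (0.956) = 0.2686/0.9560 = 0.281.
Since the desired path is higher order in A, keeping C_A high (PFR or concentrated feed) favours P.

0.281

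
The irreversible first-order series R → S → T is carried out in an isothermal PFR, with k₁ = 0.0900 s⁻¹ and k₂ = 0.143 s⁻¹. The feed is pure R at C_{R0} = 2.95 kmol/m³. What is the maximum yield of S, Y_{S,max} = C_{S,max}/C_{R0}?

0.287

For a first-order series the maximum intermediate yield is C_{S,max}/C_{R0} = (k₁/k₂)^[k₂/(k₂−k₁)].
= (0.0900/0.143)^(0.143/(0.143−0.0900)) = (0.6294)^(2.698) = 0.2867.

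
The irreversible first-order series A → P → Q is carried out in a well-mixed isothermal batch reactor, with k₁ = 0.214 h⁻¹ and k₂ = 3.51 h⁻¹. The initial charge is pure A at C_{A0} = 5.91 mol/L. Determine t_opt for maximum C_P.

The intermediate peaks when r₁ = r₂, i.e. k₁e^(−k₁t) = k₂e^(−k₂t), giving t_opt = ln(k₂/k₁)/(k₂−k₁).
= ln(3.51/0.214)/(3.51−0.214) = ln(16.40)/3.296 = 2.797/3.296 = 0.849 h.

0.849 h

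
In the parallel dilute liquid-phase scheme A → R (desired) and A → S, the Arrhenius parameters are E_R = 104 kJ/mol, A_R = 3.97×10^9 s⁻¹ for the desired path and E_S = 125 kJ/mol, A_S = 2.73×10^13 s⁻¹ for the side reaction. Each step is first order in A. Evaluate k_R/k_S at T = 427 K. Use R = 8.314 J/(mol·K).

0.0539

Since both paths have the same order in A, the concentration cancels and S_{R/S} = k_R/k_S = (A_R/A_S)·exp[(E_S−E_R)/(RT)].
(E_S−E_R)/(RT) = (125−104)×10³/(8.314×427) = 21000/3550 = 5.915.
k_R/k_S = (3.97×10^9/2.73×10^13)·exp(5.915) = 1.454×10^-4 × 370.7 = 0.0539.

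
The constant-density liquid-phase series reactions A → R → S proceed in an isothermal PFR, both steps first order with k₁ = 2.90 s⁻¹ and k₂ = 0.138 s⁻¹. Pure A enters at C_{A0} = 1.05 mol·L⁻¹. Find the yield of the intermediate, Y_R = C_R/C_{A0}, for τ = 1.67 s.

The intermediate concentration in a first-order A→B→C sequence is C_R = k₁C_{A0}(e^(−k₁τ) − e^(−k₂τ))/(k₂−k₁).
e^(−k₁τ) = e^(−2.90×1.67) = e^(−4.843) = 0.007883; e^(−k₂τ) = e^(−0.2305) = 0.7942.
C_R = 2.90×1.05/(0.138−2.90) × (0.007883−0.7942) = (-1.102)×(-0.7863) = 0.8668 mol·L⁻¹.
Y_R = C_R/C_{A0} = 0.8668/1.05 = 0.826.

0.826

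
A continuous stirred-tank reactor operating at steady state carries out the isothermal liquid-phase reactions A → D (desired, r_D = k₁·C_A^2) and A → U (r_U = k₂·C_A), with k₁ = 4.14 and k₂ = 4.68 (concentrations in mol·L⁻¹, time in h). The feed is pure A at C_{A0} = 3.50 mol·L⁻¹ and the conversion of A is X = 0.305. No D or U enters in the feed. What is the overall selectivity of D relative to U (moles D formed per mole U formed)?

Exit C_A = C_{A0}(1−X) = 3.50×0.695 = 2.433 mol·L⁻¹.
Rates in a CSTR are evaluated at the outlet concentration: r_D = 4.14×2.433^2 = 24.50, r_U = 4.68×2.433 = 11.38.
Overall selectivity = C_D/C_U = r_Dτ/(r_Uτ) = r_D/r_U = 2.15.

2.15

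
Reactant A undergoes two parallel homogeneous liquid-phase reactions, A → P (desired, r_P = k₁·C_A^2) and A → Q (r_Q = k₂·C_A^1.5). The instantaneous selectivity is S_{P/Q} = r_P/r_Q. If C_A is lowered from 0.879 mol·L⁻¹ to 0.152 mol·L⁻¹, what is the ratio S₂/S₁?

0.416

S_{P/Q} = (k₁/k₂)·C_A^0.5, so S₂/S₁ = (C_{A,2}/C_{A,1})^0.5.
= (0.152/0.879)^0.5 = (0.1729)^0.5 = 0.416.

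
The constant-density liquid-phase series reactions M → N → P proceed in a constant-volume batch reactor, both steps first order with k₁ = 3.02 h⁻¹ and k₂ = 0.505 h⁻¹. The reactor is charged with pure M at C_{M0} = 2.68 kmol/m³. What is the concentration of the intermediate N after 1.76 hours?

Solving the coupled first-order balances gives C_N(t) = [k₁/(k₂−k₁)]·C_{M0}·(e^(−k₁t) − e^(−k₂t)).
e^(−k₁t) = e^(−3.02×1.76) = e^(−5.315) = 0.004916; e^(−k₂t) = e^(−0.8888) = 0.4111.
C_N = 3.02×2.68/(0.505−3.02) × (0.004916−0.4111) = (-3.218)×(-0.4062) = 1.307 kmol/m³.

1.31 kmol/m³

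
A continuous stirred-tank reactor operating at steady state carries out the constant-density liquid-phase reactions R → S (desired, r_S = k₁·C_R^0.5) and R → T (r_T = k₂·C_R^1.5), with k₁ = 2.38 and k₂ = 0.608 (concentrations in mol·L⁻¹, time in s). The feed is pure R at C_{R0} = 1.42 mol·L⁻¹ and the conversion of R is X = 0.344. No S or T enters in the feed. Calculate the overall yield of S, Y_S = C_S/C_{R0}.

0.278

Exit C_R = C_{R0}(1−X) = 1.42×0.656 = 0.9315 mol·L⁻¹.
Rates in a CSTR are evaluated at the outlet concentration: r_S = 2.38×0.9315^0.5 = 2.297, r_T = 0.608×0.9315^1.5 = 0.5466.
Fraction of consumed R going to S: r_S/(r_S+r_T) = 0.8078.
C_S = 0.8078·C_{R0}·X = 0.8078×1.42×0.344 = 0.395 mol·L⁻¹; Y_S = C_S/C_{R0} = 0.278.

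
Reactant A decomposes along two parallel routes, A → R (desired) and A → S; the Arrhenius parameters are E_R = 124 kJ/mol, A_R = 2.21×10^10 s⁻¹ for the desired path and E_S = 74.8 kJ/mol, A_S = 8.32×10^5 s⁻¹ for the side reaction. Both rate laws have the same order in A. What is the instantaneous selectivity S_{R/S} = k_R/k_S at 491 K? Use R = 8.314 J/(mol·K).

k_R/k_S = (A_R/A_S)·exp[−(E_R−E_S)/(RT)] = (A_R/A_S)·exp[(E_S−E_R)/(RT)].
(E_S−E_R)/(RT) = (74.8−124)×10³/(8.314×491) = -49200/4082 = -12.05.
k_R/k_S = (2.21×10^10/8.32×10^5)·exp(-12.05) = 26562 × 5.831×10^-6 = 0.155.

0.155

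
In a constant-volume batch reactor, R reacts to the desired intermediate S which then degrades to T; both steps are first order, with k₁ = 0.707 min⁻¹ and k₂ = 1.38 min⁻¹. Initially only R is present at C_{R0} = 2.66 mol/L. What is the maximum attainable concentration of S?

At the optimum, C_{S,max}/C_{R0} = (k₁/k₂)^[k₂/(k₂−k₁)].
= (0.707/1.38)^(1.38/(1.38−0.707)) = (0.5123)^(2.051) = 0.2538.
C_{S,max} = 0.2538×2.66 = 0.675 mol/L.

0.675 mol/L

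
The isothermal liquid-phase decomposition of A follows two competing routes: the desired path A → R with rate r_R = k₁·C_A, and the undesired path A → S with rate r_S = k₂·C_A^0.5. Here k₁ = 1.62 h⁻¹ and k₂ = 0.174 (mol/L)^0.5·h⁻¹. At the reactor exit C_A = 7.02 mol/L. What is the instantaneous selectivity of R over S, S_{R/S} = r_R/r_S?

S_{R/S} = r_R/r_S = (k₁·C_A)/(k₂·C_A^0.5) = (k₁/k₂)·C_A^0.5.
= (1.62×7.020) / (0.174×7.020^0.5) = 11.37/0.4610 = 24.7.
Since the desired path is higher order in A, keeping C_A high (PFR or concentrated feed) favours R.

24.7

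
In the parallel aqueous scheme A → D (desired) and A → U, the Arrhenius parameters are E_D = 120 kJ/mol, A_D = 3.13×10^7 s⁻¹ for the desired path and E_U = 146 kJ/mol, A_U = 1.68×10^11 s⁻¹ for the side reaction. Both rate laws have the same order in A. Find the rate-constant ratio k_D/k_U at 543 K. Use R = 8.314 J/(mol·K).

k_D/k_U = (A_D/A_U)·exp[−(E_D−E_U)/(RT)] = (A_D/A_U)·exp[(E_U−E_D)/(RT)].
(E_U−E_D)/(RT) = (146−120)×10³/(8.314×543) = 26000/4515 = 5.759.
k_D/k_U = (3.13×10^7/1.68×10^11)·exp(5.759) = 1.863×10^-4 × 317.1 = 0.0591.

0.0591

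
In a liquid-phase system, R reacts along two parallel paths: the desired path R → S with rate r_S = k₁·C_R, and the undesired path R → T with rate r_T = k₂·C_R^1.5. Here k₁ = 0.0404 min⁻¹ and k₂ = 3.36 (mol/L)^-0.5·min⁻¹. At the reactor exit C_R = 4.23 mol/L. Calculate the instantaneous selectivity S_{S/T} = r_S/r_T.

S_{S/T} = r_S/r_T = (k₁·C_R)/(k₂·C_R^1.5) = (k₁/k₂)·C_R^-0.5.
= (0.0404×4.230) / (3.36×4.230^1.5) = 0.1709/29.23 = 0.00585.
The undesired path is higher order in R, so low C_R (CSTR or dilute feed) favours S.

0.00585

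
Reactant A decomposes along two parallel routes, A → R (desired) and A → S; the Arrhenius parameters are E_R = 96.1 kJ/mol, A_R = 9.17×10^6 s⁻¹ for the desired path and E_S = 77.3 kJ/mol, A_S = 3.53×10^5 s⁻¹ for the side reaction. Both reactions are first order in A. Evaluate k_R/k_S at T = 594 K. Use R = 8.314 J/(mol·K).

With equal orders, S_{R/S} = k_R/k_S = (A_R/A_S)·exp[(E_S−E_R)/(RT)].
(E_S−E_R)/(RT) = (77.3−96.1)×10³/(8.314×594) = -18800/4939 = -3.807.
k_R/k_S = (9.17×10^6/3.53×10^5)·exp(-3.807) = 25.98 × 0.02222 = 0.577.

0.577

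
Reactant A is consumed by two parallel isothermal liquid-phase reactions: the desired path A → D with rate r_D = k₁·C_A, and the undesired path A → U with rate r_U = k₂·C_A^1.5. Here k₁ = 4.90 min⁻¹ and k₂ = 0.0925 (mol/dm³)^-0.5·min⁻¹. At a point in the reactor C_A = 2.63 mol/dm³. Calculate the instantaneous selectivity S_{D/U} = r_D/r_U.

S_{D/U} = r_D/r_U = (k₁·C_A)/(k₂·C_A^1.5) = (k₁/k₂)·C_A^-0.5.
= (4.90×2.630) / (0.0925×2.630^1.5) = 12.89/0.3945 = 32.7.

32.7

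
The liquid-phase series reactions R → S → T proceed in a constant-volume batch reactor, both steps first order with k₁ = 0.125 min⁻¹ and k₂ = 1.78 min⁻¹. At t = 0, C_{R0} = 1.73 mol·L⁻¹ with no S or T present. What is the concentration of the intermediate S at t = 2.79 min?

0.0913 mol·L⁻¹

The intermediate concentration in a first-order A→B→C sequence is C_S = k₁C_{R0}(e^(−k₁t) − e^(−k₂t))/(k₂−k₁).
e^(−k₁t) = e^(−0.125×2.79) = e^(−0.3488) = 0.7056; e^(−k₂t) = e^(−4.966) = 0.006970.
C_S = 0.125×1.73/(1.78−0.125) × (0.7056−0.006970) = 0.1307×0.6986 = 0.09128 mol·L⁻¹.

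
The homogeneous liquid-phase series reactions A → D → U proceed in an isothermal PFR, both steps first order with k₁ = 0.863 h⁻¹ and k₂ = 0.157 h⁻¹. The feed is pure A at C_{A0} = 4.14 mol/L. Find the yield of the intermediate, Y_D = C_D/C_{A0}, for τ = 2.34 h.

0.684

Solving the coupled first-order balances gives C_D(τ) = [k₁/(k₂−k₁)]·C_{A0}·(e^(−k₁τ) − e^(−k₂τ)).
e^(−k₁τ) = e^(−0.863×2.34) = e^(−2.019) = 0.1327; e^(−k₂τ) = e^(−0.3674) = 0.6925.
C_D = 0.863×4.14/(0.157−0.863) × (0.1327−0.6925) = (-5.061)×(-0.5598) = 2.833 mol/L.
Y_D = C_D/C_{A0} = 2.833/4.14 = 0.684.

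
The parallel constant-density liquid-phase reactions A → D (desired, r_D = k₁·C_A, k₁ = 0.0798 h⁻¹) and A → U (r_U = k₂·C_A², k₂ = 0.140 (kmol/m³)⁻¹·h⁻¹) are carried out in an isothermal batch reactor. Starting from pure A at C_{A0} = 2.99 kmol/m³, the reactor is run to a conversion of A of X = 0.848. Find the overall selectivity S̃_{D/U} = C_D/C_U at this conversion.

C_A = C_{A0}(1−X) = 0.4545 kmol/m³.
Along a PFR/batch, dC_D/dC_A = −r_D/(r_D+r_U) = −k₁/(k₁+k₂·C_A).
Integrating from C_{A0} to C_A: C_D = (0.0798/0.140)·ln[(0.0798+0.140·2.99)/(0.0798+0.140·0.454)] = 0.5700·ln(0.4984/0.1434) = 0.7100 kmol/m³.
C_U = (C_{A0}−C_A)−C_D = 1.826 kmol/m³; S̃_{D/U} = 0.7100/1.826 = 0.389.

0.389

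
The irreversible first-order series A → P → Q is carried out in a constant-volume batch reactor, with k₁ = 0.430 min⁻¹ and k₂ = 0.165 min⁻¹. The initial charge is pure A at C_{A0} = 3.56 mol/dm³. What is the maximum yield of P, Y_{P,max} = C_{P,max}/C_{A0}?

0.551

For a first-order series the maximum intermediate yield is C_{P,max}/C_{A0} = (k₁/k₂)^[k₂/(k₂−k₁)].
= (0.430/0.165)^(0.165/(0.165−0.430)) = (2.606)^(-0.6226) = 0.5508.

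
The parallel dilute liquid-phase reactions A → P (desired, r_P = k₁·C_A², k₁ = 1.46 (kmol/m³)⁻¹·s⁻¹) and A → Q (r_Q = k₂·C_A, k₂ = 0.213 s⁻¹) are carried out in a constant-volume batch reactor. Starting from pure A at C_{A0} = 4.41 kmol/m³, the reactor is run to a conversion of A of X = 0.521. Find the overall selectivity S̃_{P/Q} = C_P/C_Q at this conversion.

21.4

C_A = C_{A0}(1−X) = 2.112 kmol/m³.
Along a PFR/batch, dC_Q/dC_A = −r_Q/(r_P+r_Q) = −k₂/(k₂+k₁·C_A).
Integrating from C_{A0} to C_A: C_Q = (0.213/1.46)·ln[(0.213+1.46·4.41)/(0.213+1.46·2.11)] = 0.1459·ln(6.652/3.297) = 0.1024 kmol/m³.
Then C_P = (C_{A0}−C_A) − C_Q = 2.298 − 0.1024 = 2.195 kmol/m³.
S̃_{P/Q} = C_P/C_Q = 2.195/0.1024 = 21.4.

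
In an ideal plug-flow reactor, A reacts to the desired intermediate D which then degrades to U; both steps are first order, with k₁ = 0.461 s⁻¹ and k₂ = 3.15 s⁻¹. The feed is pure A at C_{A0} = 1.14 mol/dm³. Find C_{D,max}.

0.120 mol/dm³

For a first-order series the maximum intermediate yield is C_{D,max}/C_{A0} = (k₁/k₂)^[k₂/(k₂−k₁)].
= (0.461/3.15)^(3.15/(3.15−0.461)) = (0.1463)^(1.171) = 0.1053.
C_{D,max} = 0.1053×1.14 = 0.120 mol/dm³.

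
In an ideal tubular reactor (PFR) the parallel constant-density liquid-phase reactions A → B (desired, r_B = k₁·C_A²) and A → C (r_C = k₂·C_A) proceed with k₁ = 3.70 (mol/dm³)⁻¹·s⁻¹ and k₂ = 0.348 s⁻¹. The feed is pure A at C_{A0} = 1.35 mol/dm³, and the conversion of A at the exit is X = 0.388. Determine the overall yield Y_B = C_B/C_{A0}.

C_A = C_{A0}(1−X) = 0.8262 mol/dm³.
Along a PFR/batch, dC_C/dC_A = −r_C/(r_B+r_C) = −k₂/(k₂+k₁·C_A).
Integrating from C_{A0} to C_A: C_C = (0.348/3.70)·ln[(0.348+3.70·1.35)/(0.348+3.70·0.826)] = 0.09405·ln(5.343/3.405) = 0.04238 mol/dm³.
Then C_B = (C_{A0}−C_A) − C_C = 0.5238 − 0.04238 = 0.4814 mol/dm³.
Y_B = C_B/C_{A0} = 0.4814/1.35 = 0.357.

0.357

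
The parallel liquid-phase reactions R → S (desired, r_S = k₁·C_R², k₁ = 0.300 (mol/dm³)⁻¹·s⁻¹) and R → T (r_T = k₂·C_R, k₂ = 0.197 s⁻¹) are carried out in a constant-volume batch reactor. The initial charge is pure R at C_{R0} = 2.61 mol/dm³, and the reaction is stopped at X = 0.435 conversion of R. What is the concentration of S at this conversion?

C_R = C_{R0}(1−X) = 1.475 mol/dm³.
Along a PFR/batch, dC_T/dC_R = −r_T/(r_S+r_T) = −k₂/(k₂+k₁·C_R).
Integrating from C_{R0} to C_R: C_T = (0.197/0.300)·ln[(0.197+0.300·2.61)/(0.197+0.300·1.47)] = 0.6567·ln(0.9800/0.6394) = 0.2804 mol/dm³.
Then C_S = (C_{R0}−C_R) − C_T = 1.135 − 0.2804 = 0.8549 mol/dm³.

0.855 mol/dm³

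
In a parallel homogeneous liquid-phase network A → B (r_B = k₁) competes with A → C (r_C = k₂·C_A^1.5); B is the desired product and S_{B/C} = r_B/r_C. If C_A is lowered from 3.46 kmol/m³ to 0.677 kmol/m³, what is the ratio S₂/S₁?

11.6

S_{B/C} = (k₁/k₂)·C_A^-1.5, so S₂/S₁ = (C_{A,2}/C_{A,1})^-1.5.
= (0.677/3.46)^(-1.5) = (0.1957)^(-1.5) = 11.6.
Selectivity toward B rises as C_A falls — low-concentration operation is favoured.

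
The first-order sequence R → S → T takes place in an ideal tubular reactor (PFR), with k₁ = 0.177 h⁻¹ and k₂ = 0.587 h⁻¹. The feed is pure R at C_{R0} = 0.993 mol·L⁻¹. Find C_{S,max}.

For a first-order series the maximum intermediate yield is C_{S,max}/C_{R0} = (k₁/k₂)^[k₂/(k₂−k₁)].
= (0.177/0.587)^(0.587/(0.587−0.177)) = (0.3015)^(1.432) = 0.1797.
C_{S,max} = 0.1797×0.993 = 0.178 mol·L⁻¹.

0.178 mol·L⁻¹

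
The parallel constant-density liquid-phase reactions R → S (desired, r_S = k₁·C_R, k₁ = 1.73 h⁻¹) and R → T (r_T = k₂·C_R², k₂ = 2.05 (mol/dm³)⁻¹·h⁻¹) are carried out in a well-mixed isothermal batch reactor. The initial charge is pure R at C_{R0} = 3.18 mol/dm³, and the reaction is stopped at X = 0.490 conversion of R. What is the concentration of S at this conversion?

0.413 mol/dm³

C_R = C_{R0}(1−X) = 1.622 mol/dm³.
Along a PFR/batch, dC_S/dC_R = −r_S/(r_S+r_T) = −k₁/(k₁+k₂·C_R).
Integrating from C_{R0} to C_R: C_S = (1.73/2.05)·ln[(1.73+2.05·3.18)/(1.73+2.05·1.62)] = 0.8439·ln(8.249/5.055) = 0.4133 mol/dm³.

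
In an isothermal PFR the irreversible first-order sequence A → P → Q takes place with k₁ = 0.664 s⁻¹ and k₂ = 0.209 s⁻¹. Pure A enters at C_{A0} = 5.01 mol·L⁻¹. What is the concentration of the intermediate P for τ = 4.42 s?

Solving the coupled first-order balances gives C_P(τ) = [k₁/(k₂−k₁)]·C_{A0}·(e^(−k₁τ) − e^(−k₂τ)).
e^(−k₁τ) = e^(−0.664×4.42) = e^(−2.935) = 0.05314; e^(−k₂τ) = e^(−0.9238) = 0.3970.
C_P = 0.664×5.01/(0.209−0.664) × (0.05314−0.3970) = (-7.311)×(-0.3439) = 2.514 mol·L⁻¹.

2.51 mol·L⁻¹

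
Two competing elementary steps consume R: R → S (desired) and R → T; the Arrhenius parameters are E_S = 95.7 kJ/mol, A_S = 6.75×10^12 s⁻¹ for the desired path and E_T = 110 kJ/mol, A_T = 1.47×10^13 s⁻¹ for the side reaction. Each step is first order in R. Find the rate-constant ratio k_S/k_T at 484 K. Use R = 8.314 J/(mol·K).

k_S/k_T = (A_S/A_T)·exp[−(E_S−E_T)/(RT)] = (A_S/A_T)·exp[(E_T−E_S)/(RT)].
(E_T−E_S)/(RT) = (110−95.7)×10³/(8.314×484) = 14300/4024 = 3.554.
k_S/k_T = (6.75×10^12/1.47×10^13)·exp(3.554) = 0.4592 × 34.94 = 16.0.
Since E_S < E_T, lowering the temperature improves selectivity toward S.

16.0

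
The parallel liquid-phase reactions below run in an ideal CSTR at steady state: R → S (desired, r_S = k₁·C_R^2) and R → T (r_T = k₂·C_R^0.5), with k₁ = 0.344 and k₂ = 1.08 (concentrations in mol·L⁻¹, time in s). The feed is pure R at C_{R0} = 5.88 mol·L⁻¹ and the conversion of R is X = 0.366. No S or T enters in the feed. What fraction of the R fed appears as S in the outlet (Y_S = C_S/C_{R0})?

0.255

Exit C_R = C_{R0}(1−X) = 5.88×0.634 = 3.728 mol·L⁻¹.
Rates in a CSTR are evaluated at the outlet concentration: r_S = 0.344×3.728^2 = 4.781, r_T = 1.08×3.728^0.5 = 2.085.
Fraction of consumed R going to S: r_S/(r_S+r_T) = 0.6963.
C_S = 0.6963·C_{R0}·X = 0.6963×5.88×0.366 = 1.50 mol·L⁻¹; Y_S = C_S/C_{R0} = 0.255.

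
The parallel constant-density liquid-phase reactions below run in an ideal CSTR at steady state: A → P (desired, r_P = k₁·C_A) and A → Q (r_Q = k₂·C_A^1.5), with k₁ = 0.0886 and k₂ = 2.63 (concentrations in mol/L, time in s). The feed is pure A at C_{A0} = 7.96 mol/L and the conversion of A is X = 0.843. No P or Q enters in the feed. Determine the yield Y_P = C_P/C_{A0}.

0.0247

Exit C_A = C_{A0}(1−X) = 7.96×0.157 = 1.250 mol/L.
Rates in a CSTR are evaluated at the outlet concentration: r_P = 0.0886×1.250 = 0.1107, r_Q = 2.63×1.250^1.5 = 3.674.
Fraction of consumed A going to P: r_P/(r_P+r_Q) = 0.02925.
C_P = 0.02925·C_{A0}·X = 0.02925×7.96×0.843 = 0.196 mol/L; Y_P = C_P/C_{A0} = 0.0247.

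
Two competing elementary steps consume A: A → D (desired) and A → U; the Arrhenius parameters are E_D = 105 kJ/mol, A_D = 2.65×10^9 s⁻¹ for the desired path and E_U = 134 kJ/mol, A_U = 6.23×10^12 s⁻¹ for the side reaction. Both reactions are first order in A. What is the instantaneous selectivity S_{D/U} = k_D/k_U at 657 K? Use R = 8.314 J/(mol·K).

With equal orders, S_{D/U} = k_D/k_U = (A_D/A_U)·exp[(E_U−E_D)/(RT)].
(E_U−E_D)/(RT) = (134−105)×10³/(8.314×657) = 29000/5462 = 5.309.
k_D/k_U = (2.65×10^9/6.23×10^12)·exp(5.309) = 4.254×10^-4 × 202.2 = 0.0860.
Since E_D < E_U, lowering the temperature improves selectivity toward D.

0.0860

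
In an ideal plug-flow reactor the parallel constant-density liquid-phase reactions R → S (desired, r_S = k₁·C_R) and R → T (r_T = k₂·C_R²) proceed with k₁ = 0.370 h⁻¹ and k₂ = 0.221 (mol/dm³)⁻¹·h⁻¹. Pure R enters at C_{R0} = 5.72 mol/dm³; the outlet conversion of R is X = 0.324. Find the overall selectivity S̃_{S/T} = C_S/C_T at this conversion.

0.353

C_R = C_{R0}(1−X) = 3.867 mol/dm³.
Along a PFR/batch, dC_S/dC_R = −r_S/(r_S+r_T) = −k₁/(k₁+k₂·C_R).
Integrating from C_{R0} to C_R: C_S = (0.370/0.221)·ln[(0.370+0.221·5.72)/(0.370+0.221·3.87)] = 1.674·ln(1.634/1.225) = 0.4831 mol/dm³.
C_T = (C_{R0}−C_R)−C_S = 1.370 mol/dm³; S̃_{S/T} = 0.4831/1.370 = 0.353.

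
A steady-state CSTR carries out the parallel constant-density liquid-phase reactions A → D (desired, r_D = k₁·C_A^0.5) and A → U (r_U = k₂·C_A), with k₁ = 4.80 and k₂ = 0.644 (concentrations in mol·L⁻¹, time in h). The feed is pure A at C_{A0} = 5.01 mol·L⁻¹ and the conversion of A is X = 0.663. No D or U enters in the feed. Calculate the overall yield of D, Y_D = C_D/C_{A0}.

0.565

Exit C_A = C_{A0}(1−X) = 5.01×0.337 = 1.688 mol·L⁻¹.
A CSTR operates uniformly at the exit composition, giving r_D = 6.237 and r_U = 1.087 (each k·C_A^n at C_A = 1.688).
Fraction of consumed A going to D: r_D/(r_D+r_U) = 0.8515.
C_D = 0.8515·C_{A0}·X = 0.8515×5.01×0.663 = 2.83 mol·L⁻¹; Y_D = C_D/C_{A0} = 0.565.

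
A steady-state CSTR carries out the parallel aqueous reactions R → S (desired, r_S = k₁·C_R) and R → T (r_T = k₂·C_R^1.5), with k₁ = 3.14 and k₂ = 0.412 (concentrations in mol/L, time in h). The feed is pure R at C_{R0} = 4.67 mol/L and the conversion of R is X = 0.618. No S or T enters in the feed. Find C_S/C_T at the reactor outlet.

Exit C_R = C_{R0}(1−X) = 4.67×0.382 = 1.784 mol/L.
A CSTR operates uniformly at the exit composition, giving r_S = 5.602 and r_T = 0.9817 (each k·C_R^n at C_R = 1.784).
Overall selectivity = C_S/C_T = r_Sτ/(r_Tτ) = r_S/r_T = 5.71.

5.71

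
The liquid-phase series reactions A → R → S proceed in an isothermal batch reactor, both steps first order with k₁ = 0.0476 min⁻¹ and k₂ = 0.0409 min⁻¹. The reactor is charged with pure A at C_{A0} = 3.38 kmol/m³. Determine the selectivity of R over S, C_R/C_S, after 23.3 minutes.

Solving the coupled first-order balances gives C_R(t) = [k₁/(k₂−k₁)]·C_{A0}·(e^(−k₁t) − e^(−k₂t)).
e^(−k₁t) = e^(−0.0476×23.3) = e^(−1.109) = 0.3299; e^(−k₂t) = e^(−0.9530) = 0.3856.
C_R = 0.0476×3.38/(0.0409−0.0476) × (0.3299−0.3856) = (-24.01)×(-0.05573) = 1.338 kmol/m³.
C_A = C_{A0}e^(−k₁t) = 1.115 kmol/m³, so C_S = C_{A0}−C_A−C_R = 0.9268 kmol/m³; C_R/C_S = 1.44.

1.44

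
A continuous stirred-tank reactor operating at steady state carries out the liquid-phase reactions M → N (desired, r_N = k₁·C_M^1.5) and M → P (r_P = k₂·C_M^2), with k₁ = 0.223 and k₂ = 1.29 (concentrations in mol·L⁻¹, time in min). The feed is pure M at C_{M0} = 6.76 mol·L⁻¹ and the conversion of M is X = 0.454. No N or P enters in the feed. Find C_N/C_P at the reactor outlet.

Exit C_M = C_{M0}(1−X) = 6.76×0.546 = 3.691 mol·L⁻¹.
A CSTR operates uniformly at the exit composition, giving r_N = 1.581 and r_P = 17.57 (each k·C_M^n at C_M = 3.691).
Overall selectivity = C_N/C_P = r_Nτ/(r_Pτ) = r_N/r_P = 0.0900.

0.0900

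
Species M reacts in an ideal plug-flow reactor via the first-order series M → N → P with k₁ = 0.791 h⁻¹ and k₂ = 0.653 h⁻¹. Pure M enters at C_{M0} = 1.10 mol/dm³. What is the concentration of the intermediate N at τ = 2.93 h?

Solving the coupled first-order balances gives C_N(τ) = [k₁/(k₂−k₁)]·C_{M0}·(e^(−k₁τ) − e^(−k₂τ)).
e^(−k₁τ) = e^(−0.791×2.93) = e^(−2.318) = 0.09851; e^(−k₂τ) = e^(−1.913) = 0.1476.
C_N = 0.791×1.10/(0.653−0.791) × (0.09851−0.1476) = (-6.305)×(-0.04909) = 0.3095 mol/dm³.

0.309 mol/dm³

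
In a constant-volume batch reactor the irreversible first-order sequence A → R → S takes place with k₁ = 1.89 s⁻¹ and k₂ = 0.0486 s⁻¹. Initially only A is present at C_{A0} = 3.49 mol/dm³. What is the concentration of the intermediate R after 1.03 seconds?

Solving the coupled first-order balances gives C_R(t) = [k₁/(k₂−k₁)]·C_{A0}·(e^(−k₁t) − e^(−k₂t)).
e^(−k₁t) = e^(−1.89×1.03) = e^(−1.947) = 0.1427; e^(−k₂t) = e^(−0.05006) = 0.9512.
C_R = 1.89×3.49/(0.0486−1.89) × (0.1427−0.9512) = (-3.582)×(-0.8084) = 2.896 mol/dm³.

2.90 mol/dm³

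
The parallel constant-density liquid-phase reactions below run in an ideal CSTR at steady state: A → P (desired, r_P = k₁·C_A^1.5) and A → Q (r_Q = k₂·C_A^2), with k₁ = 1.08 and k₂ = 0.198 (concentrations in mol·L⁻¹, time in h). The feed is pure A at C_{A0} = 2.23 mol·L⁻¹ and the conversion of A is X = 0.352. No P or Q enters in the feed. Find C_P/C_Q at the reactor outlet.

Exit C_A = C_{A0}(1−X) = 2.23×0.648 = 1.445 mol·L⁻¹.
In a CSTR the entire volume is at exit conditions, so r_P = 1.08×1.445^1.5 = 1.876 and r_Q = 0.198×1.445^2 = 0.4135.
Overall selectivity = C_P/C_Q = r_Pτ/(r_Qτ) = r_P/r_Q = 4.54.

4.54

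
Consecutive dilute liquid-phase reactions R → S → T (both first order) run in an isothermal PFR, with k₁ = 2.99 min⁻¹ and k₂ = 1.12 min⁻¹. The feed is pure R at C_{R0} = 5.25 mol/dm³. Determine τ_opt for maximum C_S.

0.525 min

For first-order series the maximum of C_S occurs at τ_opt = ln(k₂/k₁)/(k₂−k₁).
= ln(1.12/2.99)/(1.12−2.99) = ln(0.3746)/-1.870 = -0.9819/-1.870 = 0.525 min.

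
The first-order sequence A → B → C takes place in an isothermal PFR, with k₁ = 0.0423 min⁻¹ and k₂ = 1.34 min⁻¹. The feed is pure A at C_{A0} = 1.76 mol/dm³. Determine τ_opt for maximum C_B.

2.66 min

The intermediate peaks when r₁ = r₂, i.e. k₁e^(−k₁τ) = k₂e^(−k₂τ), giving τ_opt = ln(k₂/k₁)/(k₂−k₁).
= ln(1.34/0.0423)/(1.34−0.0423) = ln(31.68)/1.298 = 3.456/1.298 = 2.66 min.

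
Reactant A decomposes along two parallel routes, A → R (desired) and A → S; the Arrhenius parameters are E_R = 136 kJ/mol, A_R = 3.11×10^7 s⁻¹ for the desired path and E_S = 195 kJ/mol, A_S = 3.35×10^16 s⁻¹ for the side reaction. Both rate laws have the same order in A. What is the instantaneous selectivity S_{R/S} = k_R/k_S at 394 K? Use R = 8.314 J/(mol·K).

0.0617

k_R/k_S = (A_R/A_S)·exp[−(E_R−E_S)/(RT)] = (A_R/A_S)·exp[(E_S−E_R)/(RT)].
(E_S−E_R)/(RT) = (195−136)×10³/(8.314×394) = 59000/3276 = 18.01.
k_R/k_S = (3.11×10^7/3.35×10^16)·exp(18.01) = 9.284×10^-10 × 6.641×10^7 = 0.0617.
Since E_R < E_S, lowering the temperature improves selectivity toward R.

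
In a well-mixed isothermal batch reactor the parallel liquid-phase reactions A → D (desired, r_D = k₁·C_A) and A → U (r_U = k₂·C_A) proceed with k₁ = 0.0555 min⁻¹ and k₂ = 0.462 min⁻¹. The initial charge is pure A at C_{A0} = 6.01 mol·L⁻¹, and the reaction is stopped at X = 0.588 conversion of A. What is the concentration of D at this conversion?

C_A = C_{A0}(1−X) = 2.476 mol·L⁻¹.
Both paths are first order in A, so the instantaneous fraction to D is constant: dC_D/d(−C_A) = k₁/(k₁+k₂) = 0.1072.
C_D = 0.1072·(C_{A0}−C_A) = 0.1072×3.534 = 0.379 mol·L⁻¹.

0.379 mol·L⁻¹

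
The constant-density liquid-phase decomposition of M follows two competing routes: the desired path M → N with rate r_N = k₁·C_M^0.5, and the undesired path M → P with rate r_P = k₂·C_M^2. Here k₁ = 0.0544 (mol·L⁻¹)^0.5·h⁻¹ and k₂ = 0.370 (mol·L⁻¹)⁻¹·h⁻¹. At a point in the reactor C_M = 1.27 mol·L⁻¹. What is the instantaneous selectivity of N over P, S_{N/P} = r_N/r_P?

S_{N/P} = r_N/r_P = (k₁·C_M^0.5)/(k₂·C_M^2) = (k₁/k₂)·C_M^-1.5.
= (0.0544×1.270^0.5) / (0.370×1.270^2) = 0.06131/0.5968 = 0.103.
The undesired path is higher order in M, so low C_M (CSTR or dilute feed) favours N.

0.103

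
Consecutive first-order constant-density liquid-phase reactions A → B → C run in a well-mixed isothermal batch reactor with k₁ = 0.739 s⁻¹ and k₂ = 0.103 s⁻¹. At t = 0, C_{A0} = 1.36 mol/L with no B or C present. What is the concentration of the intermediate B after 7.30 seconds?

The intermediate concentration in a first-order A→B→C sequence is C_B = k₁C_{A0}(e^(−k₁t) − e^(−k₂t))/(k₂−k₁).
e^(−k₁t) = e^(−0.739×7.30) = e^(−5.395) = 0.004541; e^(−k₂t) = e^(−0.7519) = 0.4715.
C_B = 0.739×1.36/(0.103−0.739) × (0.004541−0.4715) = (-1.580)×(-0.4669) = 0.7379 mol/L.

0.738 mol/L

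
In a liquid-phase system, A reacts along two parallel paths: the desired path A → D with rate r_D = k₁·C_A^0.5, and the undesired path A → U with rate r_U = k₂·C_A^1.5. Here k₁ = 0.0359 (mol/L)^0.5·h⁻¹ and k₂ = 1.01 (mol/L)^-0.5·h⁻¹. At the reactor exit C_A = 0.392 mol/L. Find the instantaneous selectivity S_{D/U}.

0.0907

S_{D/U} = r_D/r_U = (k₁·C_A^0.5)/(k₂·C_A^1.5) = (k₁/k₂)·C_A⁻¹.
= (0.0359×0.3920^0.5) / (1.01×0.3920^1.5) = 0.02248/0.2479 = 0.0907.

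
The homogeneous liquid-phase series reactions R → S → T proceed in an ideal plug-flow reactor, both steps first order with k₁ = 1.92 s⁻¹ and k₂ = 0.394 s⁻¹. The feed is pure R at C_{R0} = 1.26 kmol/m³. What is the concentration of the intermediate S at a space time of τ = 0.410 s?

Solving the coupled first-order balances gives C_S(τ) = [k₁/(k₂−k₁)]·C_{R0}·(e^(−k₁τ) − e^(−k₂τ)).
e^(−k₁τ) = e^(−1.92×0.410) = e^(−0.7872) = 0.4551; e^(−k₂τ) = e^(−0.1615) = 0.8508.
C_S = 1.92×1.26/(0.394−1.92) × (0.4551−0.8508) = (-1.585)×(-0.3957) = 0.6273 kmol/m³.

0.627 kmol/m³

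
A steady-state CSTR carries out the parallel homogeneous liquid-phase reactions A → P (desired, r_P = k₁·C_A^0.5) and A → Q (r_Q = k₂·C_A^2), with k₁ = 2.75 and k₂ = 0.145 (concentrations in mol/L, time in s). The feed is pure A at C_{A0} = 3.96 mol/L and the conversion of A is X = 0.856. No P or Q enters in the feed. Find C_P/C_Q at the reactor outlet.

44.0

Exit C_A = C_{A0}(1−X) = 3.96×0.144 = 0.5702 mol/L.
In a CSTR the entire volume is at exit conditions, so r_P = 2.75×0.5702^0.5 = 2.077 and r_Q = 0.145×0.5702^2 = 0.04715.
Overall selectivity = C_P/C_Q = r_Pτ/(r_Qτ) = r_P/r_Q = 44.0.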